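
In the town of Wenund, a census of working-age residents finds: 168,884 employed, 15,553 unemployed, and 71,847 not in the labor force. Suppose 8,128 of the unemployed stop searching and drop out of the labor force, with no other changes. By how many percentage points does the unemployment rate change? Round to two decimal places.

The unemployment rate changes by −4.22 percentage points.

Initially, labor force = 168,884 + 15,553 = 184,437, so u = 15,553/184,437 = 8.43%.
After the change, unemployed and labor force both fall by 8,128 → E = 168,884, U = 7,425, labor force = 176,309.
New unemployment rate = 7,425 / 176,309 = 4.21%.
Change = 4.21% − 8.43% = −4.22 percentage points.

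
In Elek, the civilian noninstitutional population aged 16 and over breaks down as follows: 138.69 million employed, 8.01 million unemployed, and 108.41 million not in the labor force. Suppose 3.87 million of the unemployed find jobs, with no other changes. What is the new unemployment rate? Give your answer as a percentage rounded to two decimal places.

New unemployment rate ≈ 2.82%.

Initially, labor force = 138.69 + 8.01 = 146.70 million, so u = 8.01/146.70 = 5.46%.
After the change, unemployed falls and employed rises by 3.87; labor force unchanged → E = 142.56, U = 4.14, labor force = 146.70 million.
New unemployment rate = 4.14 / 146.70 = 2.82%.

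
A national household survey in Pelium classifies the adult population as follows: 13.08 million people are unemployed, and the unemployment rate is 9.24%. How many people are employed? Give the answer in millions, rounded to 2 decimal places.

Labor force = U / u = 13.08 / 0.0924 ≈ 141.56 million.
Employed = labor force − unemployed = 141.56 − 13.08 = 128.48 million.

About 128.48 million are employed.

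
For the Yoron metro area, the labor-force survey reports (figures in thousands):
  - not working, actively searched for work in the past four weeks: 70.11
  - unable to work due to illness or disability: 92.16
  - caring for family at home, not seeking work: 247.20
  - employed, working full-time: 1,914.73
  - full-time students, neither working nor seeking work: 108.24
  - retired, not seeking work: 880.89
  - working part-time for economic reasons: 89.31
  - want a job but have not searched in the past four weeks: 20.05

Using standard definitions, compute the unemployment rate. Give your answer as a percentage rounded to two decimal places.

Employed = 1,914.73 + 89.31 = 2,004.04 thousand (anyone who worked, including part-time for economic reasons, counts as employed).
Unemployed = 70.11 thousand.
Labor force = 2,004.04 + 70.11 = 2,074.15 thousand.
Unemployment rate = 70.11 / 2,074.15 = 3.38%.

Unemployment rate ≈ 3.38%.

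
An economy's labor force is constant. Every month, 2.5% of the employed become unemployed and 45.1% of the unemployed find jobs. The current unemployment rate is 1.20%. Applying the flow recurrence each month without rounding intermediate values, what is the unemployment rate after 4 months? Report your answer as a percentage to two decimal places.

With a fixed labor force, u_{t+1} = u_t + s·(1−u_t) − f·u_t = u_t·(1−s−f) + s.
Here 1−s−f = 0.524 and s = 0.025.
u_1 = 0.012000 × 0.524 + 0.025 = 0.031288.
u_2 = 0.031288 × 0.524 + 0.025 = 0.041395.
u_3 = 0.041395 × 0.524 + 0.025 = 0.046691.
u_4 = 0.046691 × 0.524 + 0.025 = 0.049466.

Unemployment rate after four months ≈ 4.95%.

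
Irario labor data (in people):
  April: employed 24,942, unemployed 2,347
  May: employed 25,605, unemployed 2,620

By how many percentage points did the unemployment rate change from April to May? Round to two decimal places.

April: labor force = 24,942 + 2,347 = 27,289; u = 2,347/27,289 = 8.60%.
May: labor force = 25,605 + 2,620 = 28,225; u = 2,620/28,225 = 9.28%.
Change = 9.28% − 8.60% = +0.68 pp.

The unemployment rate changed by +0.68 percentage points.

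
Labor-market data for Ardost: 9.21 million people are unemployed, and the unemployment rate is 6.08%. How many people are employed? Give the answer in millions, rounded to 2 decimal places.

About 142.27 million are employed.

Labor force = U / u = 9.21 / 0.0608 ≈ 151.48 million.
Employed = labor force − unemployed = 151.48 − 9.21 = 142.27 million.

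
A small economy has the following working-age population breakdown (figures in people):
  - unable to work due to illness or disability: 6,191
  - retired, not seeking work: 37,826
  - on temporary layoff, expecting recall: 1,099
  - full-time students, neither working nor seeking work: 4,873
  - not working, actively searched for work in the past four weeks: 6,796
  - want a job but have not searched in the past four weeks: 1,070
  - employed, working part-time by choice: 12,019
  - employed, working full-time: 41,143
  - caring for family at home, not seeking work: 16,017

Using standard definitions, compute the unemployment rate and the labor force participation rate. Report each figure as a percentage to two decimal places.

Unemployment rate ≈ 12.93%; labor force participation rate ≈ 48.06%.

Employed = 12,019 + 41,143 = 53,162.
Unemployed = 1,099 + 6,796 = 7,895 (jobless and actively searching, or on temporary layoff).
Labor force = 53,162 + 7,895 = 61,057.
Not in labor force = 6,191 + 37,826 + 4,873 + 1,070 + 16,017 = 65,977 (those not working and not actively searching are outside the labor force — including those who want a job but have given up searching).
Civilian working-age population = 61,057 + 65,977 = 127,034.
Unemployment rate = 7,895 / 61,057 = 12.93%.
Labor force participation rate = 61,057 / 127,034 = 48.06%.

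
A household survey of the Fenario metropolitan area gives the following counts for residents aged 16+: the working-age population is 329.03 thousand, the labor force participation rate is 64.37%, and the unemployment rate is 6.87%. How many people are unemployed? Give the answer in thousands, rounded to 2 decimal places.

About 14.55 thousand are unemployed.

Labor force = 0.6437 × 329.03 = 211.80 thousand.
Unemployed = 0.0687 × 211.80 ≈ 14.55 thousand.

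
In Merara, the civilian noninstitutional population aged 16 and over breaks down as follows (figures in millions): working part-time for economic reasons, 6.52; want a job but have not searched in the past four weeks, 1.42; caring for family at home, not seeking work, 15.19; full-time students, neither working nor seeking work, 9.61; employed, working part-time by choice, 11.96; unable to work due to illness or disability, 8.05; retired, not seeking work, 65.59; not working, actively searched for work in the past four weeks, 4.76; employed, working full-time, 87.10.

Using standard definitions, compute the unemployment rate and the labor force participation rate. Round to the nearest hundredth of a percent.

Unemployment rate ≈ 4.31%; labor force participation rate ≈ 52.49%.

Employed = 6.52 + 11.96 + 87.10 = 105.58 million (anyone who worked, including part-time for economic reasons, counts as employed).
Unemployed = 4.76 million.
Labor force = 105.58 + 4.76 = 110.34 million.
Not in labor force = 1.42 + 15.19 + 9.61 + 8.05 + 65.59 = 99.86 million (those not working and not actively searching are outside the labor force — including those who want a job but have given up searching).
Civilian working-age population = 110.34 + 99.86 = 210.20 million.
Unemployment rate = 4.76 / 110.34 = 4.31%.
Labor force participation rate = 110.34 / 210.20 = 52.49%.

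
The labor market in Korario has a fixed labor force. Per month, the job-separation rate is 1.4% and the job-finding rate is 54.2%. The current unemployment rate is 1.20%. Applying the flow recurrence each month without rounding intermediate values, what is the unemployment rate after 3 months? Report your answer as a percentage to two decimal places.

Unemployment rate after three months ≈ 2.40%.

With a fixed labor force, u_{t+1} = u_t + s·(1−u_t) − f·u_t = u_t·(1−s−f) + s.
Here 1−s−f = 0.444 and s = 0.014.
u_1 = 0.012000 × 0.444 + 0.014 = 0.019328.
u_2 = 0.019328 × 0.444 + 0.014 = 0.022582.
u_3 = 0.022582 × 0.444 + 0.014 = 0.024026.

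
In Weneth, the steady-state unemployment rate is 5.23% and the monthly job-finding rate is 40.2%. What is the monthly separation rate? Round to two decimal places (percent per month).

Separation rate ≈ 2.22% per month.

From u* = s/(s+f): s = u·f/(1−u).
s = 0.0523 × 40.2 / (1 − 0.0523) = 2.1025 / 0.9477 ≈ 2.22% per month.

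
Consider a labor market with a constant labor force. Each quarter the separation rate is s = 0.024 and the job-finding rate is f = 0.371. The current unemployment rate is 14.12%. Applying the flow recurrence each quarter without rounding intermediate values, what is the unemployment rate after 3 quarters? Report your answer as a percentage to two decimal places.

Unemployment rate after three quarters ≈ 7.86%.

With a fixed labor force, u_{t+1} = u_t + s·(1−u_t) − f·u_t = u_t·(1−s−f) + s.
Here 1−s−f = 0.605 and s = 0.024.
u_1 = 0.141200 × 0.605 + 0.024 = 0.109426.
u_2 = 0.109426 × 0.605 + 0.024 = 0.090203.
u_3 = 0.090203 × 0.605 + 0.024 = 0.078573.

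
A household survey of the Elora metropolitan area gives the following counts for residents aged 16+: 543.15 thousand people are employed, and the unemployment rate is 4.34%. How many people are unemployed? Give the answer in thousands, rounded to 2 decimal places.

Let U be the number unemployed. The labor force is E + U, and U/(E+U) = 0.0434.
So U = 0.0434 × 543.15 / (1 − 0.0434) = 23.5727 / 0.9566 ≈ 24.64 thousand.

About 24.64 thousand are unemployed.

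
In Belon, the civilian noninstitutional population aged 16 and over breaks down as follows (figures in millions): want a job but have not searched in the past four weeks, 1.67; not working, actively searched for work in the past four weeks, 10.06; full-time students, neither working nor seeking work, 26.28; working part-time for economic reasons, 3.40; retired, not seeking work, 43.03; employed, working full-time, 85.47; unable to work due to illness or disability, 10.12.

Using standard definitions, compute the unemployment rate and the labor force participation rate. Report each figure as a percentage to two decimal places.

Employed = 3.40 + 85.47 = 88.87 million (anyone who worked, including part-time for economic reasons, counts as employed).
Unemployed = 10.06 million.
Labor force = 88.87 + 10.06 = 98.93 million.
Not in labor force = 1.67 + 26.28 + 43.03 + 10.12 = 81.10 million (those not working and not actively searching are outside the labor force — including those who want a job but have given up searching).
Civilian working-age population = 98.93 + 81.10 = 180.03 million.
Unemployment rate = 10.06 / 98.93 = 10.17%.
Labor force participation rate = 98.93 / 180.03 = 54.95%.

Unemployment rate ≈ 10.17%; labor force participation rate ≈ 54.95%.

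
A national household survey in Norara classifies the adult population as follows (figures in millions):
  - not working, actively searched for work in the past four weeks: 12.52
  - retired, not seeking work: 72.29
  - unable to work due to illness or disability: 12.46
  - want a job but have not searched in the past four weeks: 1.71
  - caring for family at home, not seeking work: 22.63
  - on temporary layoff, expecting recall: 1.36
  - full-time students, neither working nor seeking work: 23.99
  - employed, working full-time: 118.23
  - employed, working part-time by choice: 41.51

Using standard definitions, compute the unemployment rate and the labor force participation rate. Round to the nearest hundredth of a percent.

Unemployment rate ≈ 7.99%; labor force participation rate ≈ 56.61%.

Employed = 118.23 + 41.51 = 159.74 million.
Unemployed = 12.52 + 1.36 = 13.88 million (jobless and actively searching, or on temporary layoff).
Labor force = 159.74 + 13.88 = 173.62 million.
Not in labor force = 72.29 + 12.46 + 1.71 + 22.63 + 23.99 = 133.08 million (those not working and not actively searching are outside the labor force — including those who want a job but have given up searching).
Civilian working-age population = 173.62 + 133.08 = 306.70 million.
Unemployment rate = 13.88 / 173.62 = 7.99%.
Labor force participation rate = 173.62 / 306.70 = 56.61%.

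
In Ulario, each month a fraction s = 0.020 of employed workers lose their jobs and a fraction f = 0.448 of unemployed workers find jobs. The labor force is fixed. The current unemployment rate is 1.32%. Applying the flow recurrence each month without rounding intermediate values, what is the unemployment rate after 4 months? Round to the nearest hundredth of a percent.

Unemployment rate after four months ≈ 4.04%.

With a fixed labor force, u_{t+1} = u_t + s·(1−u_t) − f·u_t = u_t·(1−s−f) + s.
Here 1−s−f = 0.532 and s = 0.020.
u_1 = 0.013200 × 0.532 + 0.020 = 0.027022.
u_2 = 0.027022 × 0.532 + 0.020 = 0.034376.
u_3 = 0.034376 × 0.532 + 0.020 = 0.038288.
u_4 = 0.038288 × 0.532 + 0.020 = 0.040369.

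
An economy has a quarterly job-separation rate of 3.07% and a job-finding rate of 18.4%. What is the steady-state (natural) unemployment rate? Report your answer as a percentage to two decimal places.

At steady state the flows balance: s·E = f·U, so U/(E+U) = s/(s+f).
u* = 3.07 / (3.07 + 18.4) = 3.07 / 21.47 = 14.30%.

Steady-state unemployment rate ≈ 14.30%.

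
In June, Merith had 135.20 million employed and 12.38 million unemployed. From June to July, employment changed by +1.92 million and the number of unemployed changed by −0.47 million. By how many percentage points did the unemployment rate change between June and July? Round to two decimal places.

The unemployment rate changed by −0.40 percentage points.

June: labor force = 135.20 + 12.38 = 147.58; u = 12.38/147.58 = 8.39%.
July: labor force = 137.12 + 11.91 = 149.03; u = 11.91/149.03 = 7.99%.
Change = 7.99% − 8.39% = −0.40 pp.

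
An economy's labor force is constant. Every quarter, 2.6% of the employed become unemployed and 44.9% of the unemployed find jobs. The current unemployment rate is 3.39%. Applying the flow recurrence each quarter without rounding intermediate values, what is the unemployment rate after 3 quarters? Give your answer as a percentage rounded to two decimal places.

Unemployment rate after three quarters ≈ 5.17%.

With a fixed labor force, u_{t+1} = u_t + s·(1−u_t) − f·u_t = u_t·(1−s−f) + s.
Here 1−s−f = 0.525 and s = 0.026.
u_1 = 0.033900 × 0.525 + 0.026 = 0.043798.
u_2 = 0.043798 × 0.525 + 0.026 = 0.048994.
u_3 = 0.048994 × 0.525 + 0.026 = 0.051722.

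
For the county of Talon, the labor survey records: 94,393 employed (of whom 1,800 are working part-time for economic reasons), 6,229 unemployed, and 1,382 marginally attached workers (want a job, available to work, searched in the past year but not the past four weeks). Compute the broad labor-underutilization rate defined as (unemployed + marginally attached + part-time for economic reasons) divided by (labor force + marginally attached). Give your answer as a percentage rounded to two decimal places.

Labor force = 94,393 + 6,229 = 100,622.
Numerator = 6,229 + 1,382 + 1,800 = 9,411.
Denominator = 100,622 + 1,382 = 102,004.
Broad rate = 9,411 / 102,004 = 9.23%.

Broad underutilization rate ≈ 9.23%.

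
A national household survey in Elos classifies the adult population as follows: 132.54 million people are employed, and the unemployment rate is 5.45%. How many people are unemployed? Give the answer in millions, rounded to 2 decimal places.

About 7.64 million are unemployed.

Let U be the number unemployed. The labor force is E + U, and U/(E+U) = 0.0545.
So U = 0.0545 × 132.54 / (1 − 0.0545) = 7.2234 / 0.9455 ≈ 7.64 million.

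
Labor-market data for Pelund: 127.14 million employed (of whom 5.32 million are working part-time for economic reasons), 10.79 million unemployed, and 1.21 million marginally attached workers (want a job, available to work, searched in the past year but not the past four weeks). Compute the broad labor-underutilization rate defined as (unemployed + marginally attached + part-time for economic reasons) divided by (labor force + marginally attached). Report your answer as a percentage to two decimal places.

Broad underutilization rate ≈ 12.45%.

Labor force = 127.14 + 10.79 = 137.93 million.
Numerator = 10.79 + 1.21 + 5.32 = 17.32 million.
Denominator = 137.93 + 1.21 = 139.14 million.
Broad rate = 17.32 / 139.14 = 12.45%.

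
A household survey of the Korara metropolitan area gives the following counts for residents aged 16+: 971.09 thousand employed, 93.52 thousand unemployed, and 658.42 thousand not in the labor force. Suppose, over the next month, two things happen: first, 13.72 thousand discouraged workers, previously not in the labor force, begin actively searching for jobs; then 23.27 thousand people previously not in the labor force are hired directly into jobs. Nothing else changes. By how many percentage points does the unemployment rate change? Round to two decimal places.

Initially, labor force = 971.09 + 93.52 = 1,064.61 thousand, so u = 93.52/1,064.61 = 8.78%.
After the first change, unemployed and labor force both rise by 13.72 → E = 971.09, U = 107.24, labor force = 1,078.33 thousand.
After the second change, employed and labor force both rise by 23.27; unemployed unchanged → E = 994.36, U = 107.24, labor force = 1,101.60 thousand.
New unemployment rate = 107.24 / 1,101.60 = 9.73%.
Change = 9.73% − 8.78% = +0.95 percentage points.

The unemployment rate changes by +0.95 percentage points.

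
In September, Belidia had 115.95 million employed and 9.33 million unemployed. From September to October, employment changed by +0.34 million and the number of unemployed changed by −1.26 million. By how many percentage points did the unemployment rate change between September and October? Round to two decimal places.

September: labor force = 115.95 + 9.33 = 125.28; u = 9.33/125.28 = 7.45%.
October: labor force = 116.29 + 8.07 = 124.36; u = 8.07/124.36 = 6.49%.
Change = 6.49% − 7.45% = −0.96 pp.

The unemployment rate changed by −0.96 percentage points.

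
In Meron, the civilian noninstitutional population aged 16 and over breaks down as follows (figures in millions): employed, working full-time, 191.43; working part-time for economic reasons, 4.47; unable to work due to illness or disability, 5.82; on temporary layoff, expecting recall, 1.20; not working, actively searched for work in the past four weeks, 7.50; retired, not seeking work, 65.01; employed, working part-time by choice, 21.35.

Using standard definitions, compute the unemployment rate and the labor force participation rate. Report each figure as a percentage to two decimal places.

Employed = 191.43 + 4.47 + 21.35 = 217.25 million (anyone who worked, including part-time for economic reasons, counts as employed).
Unemployed = 1.20 + 7.50 = 8.70 million (jobless and actively searching, or on temporary layoff).
Labor force = 217.25 + 8.70 = 225.95 million.
Not in labor force = 5.82 + 65.01 = 70.83 million (those not working and not actively searching are outside the labor force).
Civilian working-age population = 225.95 + 70.83 = 296.78 million.
Unemployment rate = 8.70 / 225.95 = 3.85%.
Labor force participation rate = 225.95 / 296.78 = 76.13%.

Unemployment rate ≈ 3.85%; labor force participation rate ≈ 76.13%.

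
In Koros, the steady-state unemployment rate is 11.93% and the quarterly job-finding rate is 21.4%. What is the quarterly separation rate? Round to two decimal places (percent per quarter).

Separation rate ≈ 2.90% per quarter.

From u* = s/(s+f): s = u·f/(1−u).
s = 0.1193 × 21.4 / (1 − 0.1193) = 2.5530 / 0.8807 ≈ 2.90% per quarter.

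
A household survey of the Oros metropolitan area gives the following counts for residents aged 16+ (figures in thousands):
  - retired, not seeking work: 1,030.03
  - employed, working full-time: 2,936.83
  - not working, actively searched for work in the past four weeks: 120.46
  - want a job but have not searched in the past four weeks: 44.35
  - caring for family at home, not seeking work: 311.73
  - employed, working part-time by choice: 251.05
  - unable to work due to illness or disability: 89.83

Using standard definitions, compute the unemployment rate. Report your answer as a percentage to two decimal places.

Unemployment rate ≈ 3.64%.

Employed = 2,936.83 + 251.05 = 3,187.88 thousand.
Unemployed = 120.46 thousand.
Labor force = 3,187.88 + 120.46 = 3,308.34 thousand.
Unemployment rate = 120.46 / 3,308.34 = 3.64%.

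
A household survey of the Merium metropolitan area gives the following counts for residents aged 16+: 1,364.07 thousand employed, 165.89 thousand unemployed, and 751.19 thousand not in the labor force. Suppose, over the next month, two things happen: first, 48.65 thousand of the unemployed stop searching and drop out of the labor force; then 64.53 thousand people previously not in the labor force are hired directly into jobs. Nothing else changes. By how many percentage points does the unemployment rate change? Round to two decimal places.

The unemployment rate changes by −3.26 percentage points.

Initially, labor force = 1,364.07 + 165.89 = 1,529.96 thousand, so u = 165.89/1,529.96 = 10.84%.
After the first change, unemployed and labor force both fall by 48.65 → E = 1,364.07, U = 117.24, labor force = 1,481.31 thousand.
After the second change, employed and labor force both rise by 64.53; unemployed unchanged → E = 1,428.60, U = 117.24, labor force = 1,545.84 thousand.
New unemployment rate = 117.24 / 1,545.84 = 7.58%.
Change = 7.58% − 10.84% = −3.26 percentage points.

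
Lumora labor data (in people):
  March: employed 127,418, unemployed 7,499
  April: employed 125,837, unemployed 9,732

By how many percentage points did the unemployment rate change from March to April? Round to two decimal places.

The unemployment rate changed by +1.62 percentage points.

March: labor force = 127,418 + 7,499 = 134,917; u = 7,499/134,917 = 5.56%.
April: labor force = 125,837 + 9,732 = 135,569; u = 9,732/135,569 = 7.18%.
Change = 7.18% − 5.56% = +1.62 pp.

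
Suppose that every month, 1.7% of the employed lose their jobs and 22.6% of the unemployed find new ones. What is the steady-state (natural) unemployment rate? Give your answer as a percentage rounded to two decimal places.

Steady-state unemployment rate ≈ 7.00%.

At steady state the flows balance: s·E = f·U, so U/(E+U) = s/(s+f).
u* = 1.7 / (1.7 + 22.6) = 1.7 / 24.30 = 7.00%.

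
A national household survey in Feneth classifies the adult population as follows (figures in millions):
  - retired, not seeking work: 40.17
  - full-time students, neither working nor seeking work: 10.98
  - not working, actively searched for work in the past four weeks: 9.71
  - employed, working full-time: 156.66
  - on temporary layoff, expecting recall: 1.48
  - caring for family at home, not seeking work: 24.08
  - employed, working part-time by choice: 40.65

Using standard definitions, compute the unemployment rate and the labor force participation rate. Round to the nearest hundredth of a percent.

Unemployment rate ≈ 5.37%; labor force participation rate ≈ 73.49%.

Employed = 156.66 + 40.65 = 197.31 million.
Unemployed = 9.71 + 1.48 = 11.19 million (jobless and actively searching, or on temporary layoff).
Labor force = 197.31 + 11.19 = 208.50 million.
Not in labor force = 40.17 + 10.98 + 24.08 = 75.23 million (those not working and not actively searching are outside the labor force).
Civilian working-age population = 208.50 + 75.23 = 283.73 million.
Unemployment rate = 11.19 / 208.50 = 5.37%.
Labor force participation rate = 208.50 / 283.73 = 73.49%.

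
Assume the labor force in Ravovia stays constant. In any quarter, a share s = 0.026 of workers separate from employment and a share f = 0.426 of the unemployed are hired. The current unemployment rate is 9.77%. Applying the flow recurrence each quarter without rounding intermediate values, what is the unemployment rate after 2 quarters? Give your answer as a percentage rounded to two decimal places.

Unemployment rate after two quarters ≈ 6.96%.

With a fixed labor force, u_{t+1} = u_t + s·(1−u_t) − f·u_t = u_t·(1−s−f) + s.
Here 1−s−f = 0.548 and s = 0.026.
u_1 = 0.097700 × 0.548 + 0.026 = 0.079540.
u_2 = 0.079540 × 0.548 + 0.026 = 0.069588.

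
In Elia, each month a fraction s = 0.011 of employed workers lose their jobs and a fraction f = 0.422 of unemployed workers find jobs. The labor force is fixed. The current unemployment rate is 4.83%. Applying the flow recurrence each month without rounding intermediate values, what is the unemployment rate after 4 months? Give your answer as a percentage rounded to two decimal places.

Unemployment rate after four months ≈ 2.78%.

With a fixed labor force, u_{t+1} = u_t + s·(1−u_t) − f·u_t = u_t·(1−s−f) + s.
Here 1−s−f = 0.567 and s = 0.011.
u_1 = 0.048300 × 0.567 + 0.011 = 0.038386.
u_2 = 0.038386 × 0.567 + 0.011 = 0.032765.
u_3 = 0.032765 × 0.567 + 0.011 = 0.029578.
u_4 = 0.029578 × 0.567 + 0.011 = 0.027771.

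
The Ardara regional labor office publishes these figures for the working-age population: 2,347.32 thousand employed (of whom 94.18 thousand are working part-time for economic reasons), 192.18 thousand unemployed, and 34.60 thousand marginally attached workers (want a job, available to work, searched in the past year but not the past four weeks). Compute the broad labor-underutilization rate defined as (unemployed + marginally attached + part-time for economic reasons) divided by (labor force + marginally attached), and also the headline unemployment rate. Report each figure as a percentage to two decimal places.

Broad underutilization rate ≈ 12.47%; headline unemployment rate ≈ 7.57%.

Labor force = 2,347.32 + 192.18 = 2,539.50 thousand.
Numerator = 192.18 + 34.60 + 94.18 = 320.96 thousand.
Denominator = 2,539.50 + 34.60 = 2,574.10 thousand.
Broad rate = 320.96 / 2,574.10 = 12.47%.
Headline unemployment rate = 192.18 / 2,539.50 = 7.57%.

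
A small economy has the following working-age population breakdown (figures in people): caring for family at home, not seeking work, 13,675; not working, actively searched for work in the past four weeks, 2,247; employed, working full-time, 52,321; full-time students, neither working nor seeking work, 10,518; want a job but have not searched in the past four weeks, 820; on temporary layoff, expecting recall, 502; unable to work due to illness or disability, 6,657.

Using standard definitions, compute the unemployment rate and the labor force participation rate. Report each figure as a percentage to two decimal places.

Unemployment rate ≈ 4.99%; labor force participation rate ≈ 63.49%.

Employed = 52,321.
Unemployed = 2,247 + 502 = 2,749 (jobless and actively searching, or on temporary layoff).
Labor force = 52,321 + 2,749 = 55,070.
Not in labor force = 13,675 + 10,518 + 820 + 6,657 = 31,670 (those not working and not actively searching are outside the labor force — including those who want a job but have given up searching).
Civilian working-age population = 55,070 + 31,670 = 86,740.
Unemployment rate = 2,749 / 55,070 = 4.99%.
Labor force participation rate = 55,070 / 86,740 = 63.49%.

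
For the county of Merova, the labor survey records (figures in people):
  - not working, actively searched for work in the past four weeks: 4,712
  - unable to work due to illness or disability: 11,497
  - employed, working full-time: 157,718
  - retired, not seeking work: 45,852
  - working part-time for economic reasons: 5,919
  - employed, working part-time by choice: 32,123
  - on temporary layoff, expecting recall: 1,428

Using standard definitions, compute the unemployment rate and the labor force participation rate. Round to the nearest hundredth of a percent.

Unemployment rate ≈ 3.04%; labor force participation rate ≈ 77.88%.

Employed = 157,718 + 5,919 + 32,123 = 195,760 (anyone who worked, including part-time for economic reasons, counts as employed).
Unemployed = 4,712 + 1,428 = 6,140 (jobless and actively searching, or on temporary layoff).
Labor force = 195,760 + 6,140 = 201,900.
Not in labor force = 11,497 + 45,852 = 57,349 (those not working and not actively searching are outside the labor force).
Civilian working-age population = 201,900 + 57,349 = 259,249.
Unemployment rate = 6,140 / 201,900 = 3.04%.
Labor force participation rate = 201,900 / 259,249 = 77.88%.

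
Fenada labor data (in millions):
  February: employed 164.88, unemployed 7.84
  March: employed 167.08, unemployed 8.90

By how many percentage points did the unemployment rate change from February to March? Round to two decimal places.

The unemployment rate changed by +0.52 percentage points.

February: labor force = 164.88 + 7.84 = 172.72; u = 7.84/172.72 = 4.54%.
March: labor force = 167.08 + 8.90 = 175.98; u = 8.90/175.98 = 5.06%.
Change = 5.06% − 4.54% = +0.52 pp.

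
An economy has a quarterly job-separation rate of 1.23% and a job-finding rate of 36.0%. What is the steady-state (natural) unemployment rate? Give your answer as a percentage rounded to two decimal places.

At steady state the flows balance: s·E = f·U, so U/(E+U) = s/(s+f).
u* = 1.23 / (1.23 + 36.0) = 1.23 / 37.23 = 3.30%.

Steady-state unemployment rate ≈ 3.30%.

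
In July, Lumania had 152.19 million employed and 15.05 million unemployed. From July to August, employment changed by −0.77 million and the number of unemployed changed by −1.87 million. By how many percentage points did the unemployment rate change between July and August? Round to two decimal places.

The unemployment rate changed by −0.99 percentage points.

July: labor force = 152.19 + 15.05 = 167.24; u = 15.05/167.24 = 9.00%.
August: labor force = 151.42 + 13.18 = 164.60; u = 13.18/164.60 = 8.01%.
Change = 8.01% − 9.00% = −0.99 pp.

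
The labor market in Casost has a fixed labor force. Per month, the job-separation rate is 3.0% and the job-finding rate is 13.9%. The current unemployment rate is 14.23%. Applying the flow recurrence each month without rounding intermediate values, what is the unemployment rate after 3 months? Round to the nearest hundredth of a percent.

Unemployment rate after three months ≈ 15.73%.

With a fixed labor force, u_{t+1} = u_t + s·(1−u_t) − f·u_t = u_t·(1−s−f) + s.
Here 1−s−f = 0.831 and s = 0.030.
u_1 = 0.142300 × 0.831 + 0.030 = 0.148251.
u_2 = 0.148251 × 0.831 + 0.030 = 0.153197.
u_3 = 0.153197 × 0.831 + 0.030 = 0.157307.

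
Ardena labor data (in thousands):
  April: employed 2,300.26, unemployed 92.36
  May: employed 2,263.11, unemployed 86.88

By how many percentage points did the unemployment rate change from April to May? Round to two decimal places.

April: labor force = 2,300.26 + 92.36 = 2,392.62; u = 92.36/2,392.62 = 3.86%.
May: labor force = 2,263.11 + 86.88 = 2,349.99; u = 86.88/2,349.99 = 3.70%.
Change = 3.70% − 3.86% = −0.16 pp.

The unemployment rate changed by −0.16 percentage points.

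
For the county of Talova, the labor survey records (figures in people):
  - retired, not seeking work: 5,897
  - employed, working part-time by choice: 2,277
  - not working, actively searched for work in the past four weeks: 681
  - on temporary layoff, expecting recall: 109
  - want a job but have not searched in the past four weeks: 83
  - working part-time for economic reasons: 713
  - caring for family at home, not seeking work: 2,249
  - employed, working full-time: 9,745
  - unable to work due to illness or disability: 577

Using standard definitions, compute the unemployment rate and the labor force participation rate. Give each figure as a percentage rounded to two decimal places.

Employed = 2,277 + 713 + 9,745 = 12,735 (anyone who worked, including part-time for economic reasons, counts as employed).
Unemployed = 681 + 109 = 790 (jobless and actively searching, or on temporary layoff).
Labor force = 12,735 + 790 = 13,525.
Not in labor force = 5,897 + 83 + 2,249 + 577 = 8,806 (those not working and not actively searching are outside the labor force — including those who want a job but have given up searching).
Civilian working-age population = 13,525 + 8,806 = 22,331.
Unemployment rate = 790 / 13,525 = 5.84%.
Labor force participation rate = 13,525 / 22,331 = 60.57%.

Unemployment rate ≈ 5.84%; labor force participation rate ≈ 60.57%.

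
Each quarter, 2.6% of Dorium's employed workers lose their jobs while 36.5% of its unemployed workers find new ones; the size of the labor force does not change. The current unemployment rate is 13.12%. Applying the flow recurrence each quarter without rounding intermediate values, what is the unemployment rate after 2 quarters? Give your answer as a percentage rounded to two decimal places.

Unemployment rate after two quarters ≈ 9.05%.

With a fixed labor force, u_{t+1} = u_t + s·(1−u_t) − f·u_t = u_t·(1−s−f) + s.
Here 1−s−f = 0.609 and s = 0.026.
u_1 = 0.131200 × 0.609 + 0.026 = 0.105901.
u_2 = 0.105901 × 0.609 + 0.026 = 0.090494.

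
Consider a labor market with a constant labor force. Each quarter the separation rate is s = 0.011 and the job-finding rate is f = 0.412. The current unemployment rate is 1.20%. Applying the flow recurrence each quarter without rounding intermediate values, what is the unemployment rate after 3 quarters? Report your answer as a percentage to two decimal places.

Unemployment rate after three quarters ≈ 2.33%.

With a fixed labor force, u_{t+1} = u_t + s·(1−u_t) − f·u_t = u_t·(1−s−f) + s.
Here 1−s−f = 0.577 and s = 0.011.
u_1 = 0.012000 × 0.577 + 0.011 = 0.017924.
u_2 = 0.017924 × 0.577 + 0.011 = 0.021342.
u_3 = 0.021342 × 0.577 + 0.011 = 0.023314.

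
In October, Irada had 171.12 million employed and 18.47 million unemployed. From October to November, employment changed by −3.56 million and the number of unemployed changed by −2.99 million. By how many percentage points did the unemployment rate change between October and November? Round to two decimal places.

October: labor force = 171.12 + 18.47 = 189.59; u = 18.47/189.59 = 9.74%.
November: labor force = 167.56 + 15.48 = 183.04; u = 15.48/183.04 = 8.46%.
Change = 8.46% − 9.74% = −1.28 pp.

The unemployment rate changed by −1.28 percentage points.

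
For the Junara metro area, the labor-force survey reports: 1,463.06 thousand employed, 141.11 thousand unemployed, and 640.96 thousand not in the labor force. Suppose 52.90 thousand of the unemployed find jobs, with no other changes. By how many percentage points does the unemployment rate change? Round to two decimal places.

The unemployment rate changes by −3.30 percentage points.

Initially, labor force = 1,463.06 + 141.11 = 1,604.17 thousand, so u = 141.11/1,604.17 = 8.80%.
After the change, unemployed falls and employed rises by 52.90; labor force unchanged → E = 1,515.96, U = 88.21, labor force = 1,604.17 thousand.
New unemployment rate = 88.21 / 1,604.17 = 5.50%.
Change = 5.50% − 8.80% = −3.30 percentage points.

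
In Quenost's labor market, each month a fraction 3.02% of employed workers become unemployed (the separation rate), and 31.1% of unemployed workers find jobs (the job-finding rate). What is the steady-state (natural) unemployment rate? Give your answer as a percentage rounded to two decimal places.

At steady state the flows balance: s·E = f·U, so U/(E+U) = s/(s+f).
u* = 3.02 / (3.02 + 31.1) = 3.02 / 34.12 = 8.85%.

Steady-state unemployment rate ≈ 8.85%.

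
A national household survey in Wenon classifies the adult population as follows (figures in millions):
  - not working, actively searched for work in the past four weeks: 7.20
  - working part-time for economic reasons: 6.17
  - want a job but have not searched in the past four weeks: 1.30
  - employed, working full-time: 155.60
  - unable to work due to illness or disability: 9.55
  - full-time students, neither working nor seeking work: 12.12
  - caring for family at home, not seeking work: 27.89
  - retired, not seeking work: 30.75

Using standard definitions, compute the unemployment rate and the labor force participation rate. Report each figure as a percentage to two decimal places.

Unemployment rate ≈ 4.26%; labor force participation rate ≈ 67.43%.

Employed = 6.17 + 155.60 = 161.77 million (anyone who worked, including part-time for economic reasons, counts as employed).
Unemployed = 7.20 million.
Labor force = 161.77 + 7.20 = 168.97 million.
Not in labor force = 1.30 + 9.55 + 12.12 + 27.89 + 30.75 = 81.61 million (those not working and not actively searching are outside the labor force — including those who want a job but have given up searching).
Civilian working-age population = 168.97 + 81.61 = 250.58 million.
Unemployment rate = 7.20 / 168.97 = 4.26%.
Labor force participation rate = 168.97 / 250.58 = 67.43%.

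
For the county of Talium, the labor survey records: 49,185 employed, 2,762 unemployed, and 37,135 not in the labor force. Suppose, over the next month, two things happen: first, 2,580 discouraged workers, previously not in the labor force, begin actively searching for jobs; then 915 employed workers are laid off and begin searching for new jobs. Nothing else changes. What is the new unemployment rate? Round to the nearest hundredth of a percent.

New unemployment rate ≈ 11.48%.

Initially, labor force = 49,185 + 2,762 = 51,947, so u = 2,762/51,947 = 5.32%.
After the first change, unemployed and labor force both rise by 2,580 → E = 49,185, U = 5,342, labor force = 54,527.
After the second change, employed falls and unemployed rises by 915; labor force unchanged → E = 48,270, U = 6,257, labor force = 54,527.
New unemployment rate = 6,257 / 54,527 = 11.48%.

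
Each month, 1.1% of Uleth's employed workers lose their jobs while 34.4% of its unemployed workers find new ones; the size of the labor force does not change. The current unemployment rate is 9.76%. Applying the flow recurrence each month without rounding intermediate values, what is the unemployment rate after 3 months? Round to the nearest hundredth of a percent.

With a fixed labor force, u_{t+1} = u_t + s·(1−u_t) − f·u_t = u_t·(1−s−f) + s.
Here 1−s−f = 0.645 and s = 0.011.
u_1 = 0.097600 × 0.645 + 0.011 = 0.073952.
u_2 = 0.073952 × 0.645 + 0.011 = 0.058699.
u_3 = 0.058699 × 0.645 + 0.011 = 0.048861.

Unemployment rate after three months ≈ 4.89%.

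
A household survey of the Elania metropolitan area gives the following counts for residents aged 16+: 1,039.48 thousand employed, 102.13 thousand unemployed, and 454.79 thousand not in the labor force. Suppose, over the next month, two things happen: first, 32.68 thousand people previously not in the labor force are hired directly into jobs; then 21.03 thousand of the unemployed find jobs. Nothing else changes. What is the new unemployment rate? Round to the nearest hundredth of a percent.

New unemployment rate ≈ 6.91%.

Initially, labor force = 1,039.48 + 102.13 = 1,141.61 thousand, so u = 102.13/1,141.61 = 8.95%.
After the first change, employed and labor force both rise by 32.68; unemployed unchanged → E = 1,072.16, U = 102.13, labor force = 1,174.29 thousand.
After the second change, unemployed falls and employed rises by 21.03; labor force unchanged → E = 1,093.19, U = 81.10, labor force = 1,174.29 thousand.
New unemployment rate = 81.10 / 1,174.29 = 6.91%.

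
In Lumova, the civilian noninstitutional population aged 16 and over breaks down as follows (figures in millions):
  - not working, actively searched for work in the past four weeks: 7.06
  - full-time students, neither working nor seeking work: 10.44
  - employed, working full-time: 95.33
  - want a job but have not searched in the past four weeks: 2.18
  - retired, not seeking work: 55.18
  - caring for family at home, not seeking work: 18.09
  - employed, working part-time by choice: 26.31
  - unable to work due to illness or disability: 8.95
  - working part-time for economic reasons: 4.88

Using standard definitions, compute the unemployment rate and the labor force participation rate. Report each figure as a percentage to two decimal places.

Unemployment rate ≈ 5.29%; labor force participation rate ≈ 58.48%.

Employed = 95.33 + 26.31 + 4.88 = 126.52 million (anyone who worked, including part-time for economic reasons, counts as employed).
Unemployed = 7.06 million.
Labor force = 126.52 + 7.06 = 133.58 million.
Not in labor force = 10.44 + 2.18 + 55.18 + 18.09 + 8.95 = 94.84 million (those not working and not actively searching are outside the labor force — including those who want a job but have given up searching).
Civilian working-age population = 133.58 + 94.84 = 228.42 million.
Unemployment rate = 7.06 / 133.58 = 5.29%.
Labor force participation rate = 133.58 / 228.42 = 58.48%.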